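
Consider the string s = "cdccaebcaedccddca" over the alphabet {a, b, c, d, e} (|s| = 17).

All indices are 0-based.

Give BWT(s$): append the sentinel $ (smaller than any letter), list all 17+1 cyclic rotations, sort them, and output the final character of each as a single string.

rank  rotation            last
    0  $cdccaebcaedccddca  a
    1  a$cdccaebcaedccddc  c
    2  aebcaedccddca$cdcc  c
    3  aedccddca$cdccaebc  c
    4  bcaedccddca$cdccae  e
    5  ca$cdccaebcaedccdd  d
    6  caebcaedccddca$cdc  c
    7  caedccddca$cdccaeb  b
    8  ccaebcaedccddca$cd  d
    9  ccddca$cdccaebcaed  d
   10  cdccaebcaedccddca$  $
   11  cddca$cdccaebcaedc  c
   12  dca$cdccaebcaedccd  d
   13  dccaebcaedccddca$c  c
   14  dccddca$cdccaebcae  e
   15  ddca$cdccaebcaedcc  c
   16  ebcaedccddca$cdcca  a
   17  edccddca$cdccaebca  a

acccedcbdd$cdcecaa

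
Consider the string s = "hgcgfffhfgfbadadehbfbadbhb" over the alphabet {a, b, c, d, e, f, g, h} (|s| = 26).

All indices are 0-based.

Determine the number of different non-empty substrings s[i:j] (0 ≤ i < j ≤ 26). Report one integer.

323

rank→(start, suffix):
  0 → (12, 'adadehbfbadbhb')
  1 → (21, 'adbhb')
  2 → (14, 'adehbfbadbhb')
  3 → (25, 'b')
  4 → (11, 'badadehbfbadbhb')
  5 → (20, 'badbhb')
  6 → (18, 'bfbadbhb')
  7 → (23, 'bhb')
  8 → (2, 'cgfffhfgfbadadehbfbadbhb')
  9 → (13, 'dadehbfbadbhb')
  10 → (22, 'dbhb')
  11 → (15, 'dehbfbadbhb')
  12 → (16, 'ehbfbadbhb')
  13 → (10, 'fbadadehbfbadbhb')
  14 → (19, 'fbadbhb')
  15 → (4, 'fffhfgfbadadehbfbadbhb')
  16 → (5, 'ffhfgfbadadehbfbadbhb')
  17 → (8, 'fgfbadadehbfbadbhb')
  18 → (6, 'fhfgfbadadehbfbadbhb')
  19 → (1, 'gcgfffhfgfbadadehbfbadbhb')
  20 → (9, 'gfbadadehbfbadbhb')
  21 → (3, 'gfffhfgfbadadehbfbadbhb')
  22 → (24, 'hb')
  23 → (17, 'hbfbadbhb')
  24 → (7, 'hfgfbadadehbfbadbhb')
  25 → (0, 'hgcgfffhfgfbadadehbfbadbhb')

SA = [12, 21, 14, 25, 11, 20, 18, 23, 2, 13, 22, 15, 16, 10, 19, 4, 5, 8, 6, 1, 9, 3, 24, 17, 7, 0]
rank  pair      lcp
   1  s[12:],s[21:]  2  'ad'
   2  s[21:],s[14:]  2  'ad'
   3  s[14:],s[25:]  0  ''
   4  s[25:],s[11:]  1  'b'
   5  s[11:],s[20:]  3  'bad'
   6  s[20:],s[18:]  1  'b'
   7  s[18:],s[23:]  1  'b'
   8  s[23:],s[2:]  0  ''
   9  s[2:],s[13:]  0  ''
  10  s[13:],s[22:]  1  'd'
  11  s[22:],s[15:]  1  'd'
  12  s[15:],s[16:]  0  ''
  13  s[16:],s[10:]  0  ''
  14  s[10:],s[19:]  4  'fbad'
  15  s[19:],s[4:]  1  'f'
  16  s[4:],s[5:]  2  'ff'
  17  s[5:],s[8:]  1  'f'
  18  s[8:],s[6:]  1  'f'
  19  s[6:],s[1:]  0  ''
  20  s[1:],s[9:]  1  'g'
  21  s[9:],s[3:]  2  'gf'
  22  s[3:],s[24:]  0  ''
  23  s[24:],s[17:]  2  'hb'
  24  s[17:],s[7:]  1  'h'
  25  s[7:],s[0:]  1  'h'

n(n+1)/2 = 26·27/2 = 351
Σ LCP = 0 + 2 + 2 + 0 + 1 + 3 + 1 + 1 + 0 + 0 + 1 + 1 + 0 + 0 + 4 + 1 + 2 + 1 + 1 + 0 + 1 + 2 + 0 + 2 + 1 + 1 = 28
distinct = 351 − 28 = 323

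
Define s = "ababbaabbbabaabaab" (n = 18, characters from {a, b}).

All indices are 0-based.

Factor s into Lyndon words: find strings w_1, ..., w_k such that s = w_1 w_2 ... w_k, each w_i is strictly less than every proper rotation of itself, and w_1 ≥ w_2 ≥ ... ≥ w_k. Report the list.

emit factor 1: 'ababb' (i=0, period=5)
emit factor 2: 'aabbbab' (i=5, period=7)
emit factor 3: 'aab' (i=12, period=3)
emit factor 4: 'aab' (i=15, period=3)

["ababb", "aabbbab", "aab", "aab"]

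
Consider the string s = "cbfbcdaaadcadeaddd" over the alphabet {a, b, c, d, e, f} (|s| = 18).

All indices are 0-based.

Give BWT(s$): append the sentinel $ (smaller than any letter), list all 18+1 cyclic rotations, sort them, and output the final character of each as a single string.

ddaaecfcd$bdcadaadb

rank  rotation             last
    0  $cbfbcdaaadcadeaddd  d
    1  aaadcadeaddd$cbfbcd  d
    2  aadcadeaddd$cbfbcda  a
    3  adcadeaddd$cbfbcdaa  a
    4  addd$cbfbcdaaadcade  e
    5  adeaddd$cbfbcdaaadc  c
    6  bcdaaadcadeaddd$cbf  f
    7  bfbcdaaadcadeaddd$c  c
    8  cadeaddd$cbfbcdaaad  d
    9  cbfbcdaaadcadeaddd$  $
   10  cdaaadcadeaddd$cbfb  b
   11  d$cbfbcdaaadcadeadd  d
   12  daaadcadeaddd$cbfbc  c
   13  dcadeaddd$cbfbcdaaa  a
   14  dd$cbfbcdaaadcadead  d
   15  ddd$cbfbcdaaadcadea  a
   16  deaddd$cbfbcdaaadca  a
   17  eaddd$cbfbcdaaadcad  d
   18  fbcdaaadcadeaddd$cb  b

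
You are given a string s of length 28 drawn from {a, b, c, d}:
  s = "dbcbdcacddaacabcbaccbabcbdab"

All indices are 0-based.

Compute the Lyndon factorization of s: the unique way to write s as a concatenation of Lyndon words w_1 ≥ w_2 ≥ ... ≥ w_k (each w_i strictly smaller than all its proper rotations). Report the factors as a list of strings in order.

["d", "bcbdc", "acdd", "aacabcbaccbabcbdab"]

emit factor 1: 'd' (i=0, period=1)
emit factor 2: 'bcbdc' (i=1, period=5)
emit factor 3: 'acdd' (i=6, period=4)
emit factor 4: 'aacabcbaccbabcbdab' (i=10, period=18)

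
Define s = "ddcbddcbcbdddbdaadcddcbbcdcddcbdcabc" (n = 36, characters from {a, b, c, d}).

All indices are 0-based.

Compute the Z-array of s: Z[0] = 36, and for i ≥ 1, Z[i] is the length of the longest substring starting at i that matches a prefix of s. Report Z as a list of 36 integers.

[36, 1, 0, 0, 4, 1, 0, 0, 0, 0, 2, 2, 1, 0, 1, 0, 0, 1, 0, 4, 1, 0, 0, 0, 0, 1, 0, 5, 1, 0, 0, 1, 0, 0, 0, 0]

Z[0]=36
i=1: outside box; Z[1]=1 scan→box=[1,2)
i=2: outside box; Z[2]=0
i=3: outside box; Z[3]=0
i=4: outside box; Z[4]=4 scan→box=[4,8)
i=5: min(r-i=3, Z[1]=1)=1; Z[5]=1
i=6: min(r-i=2, Z[2]=0)=0; Z[6]=0
i=7: min(r-i=1, Z[3]=0)=0; Z[7]=0
i=8: outside box; Z[8]=0
i=9: outside box; Z[9]=0
i=10: outside box; Z[10]=2 scan→box=[10,12)
i=11: min(r-i=1, Z[1]=1)=1; Z[11]=2 scan→box=[11,13)
i=12: min(r-i=1, Z[1]=1)=1; Z[12]=1
i=13: outside box; Z[13]=0
i=14: outside box; Z[14]=1 scan→box=[14,15)
i=15: outside box; Z[15]=0
i=16: outside box; Z[16]=0
i=17: outside box; Z[17]=1 scan→box=[17,18)
i=18: outside box; Z[18]=0
i=19: outside box; Z[19]=4 scan→box=[19,23)
i=20: min(r-i=3, Z[1]=1)=1; Z[20]=1
i=21: min(r-i=2, Z[2]=0)=0; Z[21]=0
i=22: min(r-i=1, Z[3]=0)=0; Z[22]=0
i=23: outside box; Z[23]=0
i=24: outside box; Z[24]=0
i=25: outside box; Z[25]=1 scan→box=[25,26)
i=26: outside box; Z[26]=0
i=27: outside box; Z[27]=5 scan→box=[27,32)
i=28: min(r-i=4, Z[1]=1)=1; Z[28]=1
i=29: min(r-i=3, Z[2]=0)=0; Z[29]=0
i=30: min(r-i=2, Z[3]=0)=0; Z[30]=0
i=31: min(r-i=1, Z[4]=4)=1; Z[31]=1
i=32: outside box; Z[32]=0
i=33: outside box; Z[33]=0
i=34: outside box; Z[34]=0
i=35: outside box; Z[35]=0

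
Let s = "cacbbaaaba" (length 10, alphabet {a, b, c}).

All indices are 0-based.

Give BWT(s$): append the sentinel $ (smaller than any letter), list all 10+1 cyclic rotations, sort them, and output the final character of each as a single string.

rank  rotation     last
    0  $cacbbaaaba  a
    1  a$cacbbaaab  b
    2  aaaba$cacbb  b
    3  aaba$cacbba  a
    4  aba$cacbbaa  a
    5  acbbaaaba$c  c
    6  ba$cacbbaaa  a
    7  baaaba$cacb  b
    8  bbaaaba$cac  c
    9  cacbbaaaba$  $
   10  cbbaaaba$ca  a

abbaacabc$a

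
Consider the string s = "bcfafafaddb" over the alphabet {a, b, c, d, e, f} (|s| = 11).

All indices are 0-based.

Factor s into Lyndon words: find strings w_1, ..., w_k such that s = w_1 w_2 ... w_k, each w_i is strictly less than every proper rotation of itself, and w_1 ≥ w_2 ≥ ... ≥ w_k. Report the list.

emit factor 1: 'bcf' (i=0, period=3)
emit factor 2: 'af' (i=3, period=2)
emit factor 3: 'af' (i=5, period=2)
emit factor 4: 'addb' (i=7, period=4)

["bcf", "af", "af", "addb"]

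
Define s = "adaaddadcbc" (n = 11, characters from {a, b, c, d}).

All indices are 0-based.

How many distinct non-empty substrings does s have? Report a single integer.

56

rank→(start, suffix):
  0 → (2, 'aaddadcbc')
  1 → (0, 'adaaddadcbc')
  2 → (6, 'adcbc')
  3 → (3, 'addadcbc')
  4 → (9, 'bc')
  5 → (10, 'c')
  6 → (8, 'cbc')
  7 → (1, 'daaddadcbc')
  8 → (5, 'dadcbc')
  9 → (7, 'dcbc')
  10 → (4, 'ddadcbc')

SA = [2, 0, 6, 3, 9, 10, 8, 1, 5, 7, 4]
rank  pair      lcp
   1  s[2:],s[0:]  1  'a'
   2  s[0:],s[6:]  2  'ad'
   3  s[6:],s[3:]  2  'ad'
   4  s[3:],s[9:]  0  ''
   5  s[9:],s[10:]  0  ''
   6  s[10:],s[8:]  1  'c'
   7  s[8:],s[1:]  0  ''
   8  s[1:],s[5:]  2  'da'
   9  s[5:],s[7:]  1  'd'
  10  s[7:],s[4:]  1  'd'

n(n+1)/2 = 11·12/2 = 66
Σ LCP = 0 + 1 + 2 + 2 + 0 + 0 + 1 + 0 + 2 + 1 + 1 = 10
distinct = 66 − 10 = 56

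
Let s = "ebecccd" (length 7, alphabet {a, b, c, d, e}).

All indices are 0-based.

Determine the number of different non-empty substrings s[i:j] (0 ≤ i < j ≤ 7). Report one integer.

rank | idx | suffix
   0 |   1 | becccd
   1 |   3 | cccd
   2 |   4 | ccd
   3 |   5 | cd
   4 |   6 | d
   5 |   0 | ebecccd
   6 |   2 | ecccd

SA = [1, 3, 4, 5, 6, 0, 2]
rank  pair      lcp
   1  s[1:],s[3:]  0  ''
   2  s[3:],s[4:]  2  'cc'
   3  s[4:],s[5:]  1  'c'
   4  s[5:],s[6:]  0  ''
   5  s[6:],s[0:]  0  ''
   6  s[0:],s[2:]  1  'e'

n(n+1)/2 = 7·8/2 = 28
Σ LCP = 0 + 0 + 2 + 1 + 0 + 0 + 1 = 4
distinct = 28 − 4 = 24

24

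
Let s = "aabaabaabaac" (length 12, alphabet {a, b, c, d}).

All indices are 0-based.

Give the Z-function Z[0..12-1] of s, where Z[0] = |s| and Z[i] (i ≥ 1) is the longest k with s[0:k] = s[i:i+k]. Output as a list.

Z[0]=12
i=1: fresh scan; Z[1]=1 grow→box=[1,2)
i=2: fresh scan; Z[2]=0
i=3: fresh scan; Z[3]=8 grow→box=[3,11)
i=4: min(r-i=7, Z[1]=1)=1; Z[4]=1
i=5: min(r-i=6, Z[2]=0)=0; Z[5]=0
i=6: min(r-i=5, Z[3]=8)=5; Z[6]=5
i=7: min(r-i=4, Z[4]=1)=1; Z[7]=1
i=8: min(r-i=3, Z[5]=0)=0; Z[8]=0
i=9: min(r-i=2, Z[6]=5)=2; Z[9]=2
i=10: min(r-i=1, Z[7]=1)=1; Z[10]=1
i=11: fresh scan; Z[11]=0

[12, 1, 0, 8, 1, 0, 5, 1, 0, 2, 1, 0]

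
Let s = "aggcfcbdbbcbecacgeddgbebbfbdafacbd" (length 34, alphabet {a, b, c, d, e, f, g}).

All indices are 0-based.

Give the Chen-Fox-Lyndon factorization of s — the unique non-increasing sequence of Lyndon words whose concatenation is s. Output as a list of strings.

["aggcfcbdbbcbec", "acgeddgbebbfbdaf", "acbd"]

emit factor 1: 'aggcfcbdbbcbec' (i=0, period=14)
emit factor 2: 'acgeddgbebbfbdaf' (i=14, period=16)
emit factor 3: 'acbd' (i=30, period=4)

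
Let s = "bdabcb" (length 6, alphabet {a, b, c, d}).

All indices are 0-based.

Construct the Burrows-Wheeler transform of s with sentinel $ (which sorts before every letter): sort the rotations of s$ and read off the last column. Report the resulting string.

rank  rotation last
    0  $bdabcb  b
    1  abcb$bd  d
    2  b$bdabc  c
    3  bcb$bda  a
    4  bdabcb$  $
    5  cb$bdab  b
    6  dabcb$b  b

bdca$bb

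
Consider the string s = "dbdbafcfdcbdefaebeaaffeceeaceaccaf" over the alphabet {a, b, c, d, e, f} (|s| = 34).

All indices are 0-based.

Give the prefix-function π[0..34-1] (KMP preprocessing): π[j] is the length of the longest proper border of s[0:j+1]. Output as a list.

π[0] = 0
j=1 s[j]='b': π[1]=0 (border '')
j=2 s[j]='d': π[2]=1 (border 'd')
j=3 s[j]='b': π[3]=2 (border 'db')
j=4 s[j]='a': k: 2→0; π[4]=0 (border '')
j=5 s[j]='f': π[5]=0 (border '')
j=6 s[j]='c': π[6]=0 (border '')
j=7 s[j]='f': π[7]=0 (border '')
j=8 s[j]='d': π[8]=1 (border 'd')
j=9 s[j]='c': k: 1→0; π[9]=0 (border '')
j=10 s[j]='b': π[10]=0 (border '')
j=11 s[j]='d': π[11]=1 (border 'd')
j=12 s[j]='e': k: 1→0; π[12]=0 (border '')
j=13 s[j]='f': π[13]=0 (border '')
j=14 s[j]='a': π[14]=0 (border '')
j=15 s[j]='e': π[15]=0 (border '')
j=16 s[j]='b': π[16]=0 (border '')
j=17 s[j]='e': π[17]=0 (border '')
j=18 s[j]='a': π[18]=0 (border '')
j=19 s[j]='a': π[19]=0 (border '')
j=20 s[j]='f': π[20]=0 (border '')
j=21 s[j]='f': π[21]=0 (border '')
j=22 s[j]='e': π[22]=0 (border '')
j=23 s[j]='c': π[23]=0 (border '')
j=24 s[j]='e': π[24]=0 (border '')
j=25 s[j]='e': π[25]=0 (border '')
j=26 s[j]='a': π[26]=0 (border '')
j=27 s[j]='c': π[27]=0 (border '')
j=28 s[j]='e': π[28]=0 (border '')
j=29 s[j]='a': π[29]=0 (border '')
j=30 s[j]='c': π[30]=0 (border '')
j=31 s[j]='c': π[31]=0 (border '')
j=32 s[j]='a': π[32]=0 (border '')
j=33 s[j]='f': π[33]=0 (border '')

[0, 0, 1, 2, 0, 0, 0, 0, 1, 0, 0, 1, 0, 0, 0, 0, 0, 0, 0, 0, 0, 0, 0, 0, 0, 0, 0, 0, 0, 0, 0, 0, 0, 0]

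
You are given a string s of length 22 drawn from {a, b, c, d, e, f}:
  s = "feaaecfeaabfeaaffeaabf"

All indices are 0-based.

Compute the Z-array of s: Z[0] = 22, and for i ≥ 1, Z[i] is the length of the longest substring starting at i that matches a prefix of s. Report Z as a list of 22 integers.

[22, 0, 0, 0, 0, 0, 4, 0, 0, 0, 0, 4, 0, 0, 0, 1, 4, 0, 0, 0, 0, 1]

Z[0]=22
i=1: outside box; Z[1]=0
i=2: outside box; Z[2]=0
i=3: outside box; Z[3]=0
i=4: outside box; Z[4]=0
i=5: outside box; Z[5]=0
i=6: outside box; Z[6]=4 grow→box=[6,10)
i=7: min(r-i=3, Z[1]=0)=0; Z[7]=0
i=8: min(r-i=2, Z[2]=0)=0; Z[8]=0
i=9: min(r-i=1, Z[3]=0)=0; Z[9]=0
i=10: outside box; Z[10]=0
i=11: outside box; Z[11]=4 grow→box=[11,15)
i=12: min(r-i=3, Z[1]=0)=0; Z[12]=0
i=13: min(r-i=2, Z[2]=0)=0; Z[13]=0
i=14: min(r-i=1, Z[3]=0)=0; Z[14]=0
i=15: outside box; Z[15]=1 grow→box=[15,16)
i=16: outside box; Z[16]=4 grow→box=[16,20)
i=17: min(r-i=3, Z[1]=0)=0; Z[17]=0
i=18: min(r-i=2, Z[2]=0)=0; Z[18]=0
i=19: min(r-i=1, Z[3]=0)=0; Z[19]=0
i=20: outside box; Z[20]=0
i=21: outside box; Z[21]=1 grow→box=[21,22)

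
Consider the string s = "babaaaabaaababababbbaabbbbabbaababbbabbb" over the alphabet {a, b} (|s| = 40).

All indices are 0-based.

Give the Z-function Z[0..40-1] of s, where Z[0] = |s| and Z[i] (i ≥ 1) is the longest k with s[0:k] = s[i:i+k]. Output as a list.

Z[0]=40
i=1: i≥r, start 0; Z[1]=0
i=2: i≥r, start 0; Z[2]=2 extend→box=[2,4)
i=3: min(r-i=1, Z[1]=0)=0; Z[3]=0
i=4: i≥r, start 0; Z[4]=0
i=5: i≥r, start 0; Z[5]=0
i=6: i≥r, start 0; Z[6]=0
i=7: i≥r, start 0; Z[7]=2 extend→box=[7,9)
i=8: min(r-i=1, Z[1]=0)=0; Z[8]=0
i=9: i≥r, start 0; Z[9]=0
i=10: i≥r, start 0; Z[10]=0
i=11: i≥r, start 0; Z[11]=4 extend→box=[11,15)
i=12: min(r-i=3, Z[1]=0)=0; Z[12]=0
i=13: min(r-i=2, Z[2]=2)=2; Z[13]=4 extend→box=[13,17)
i=14: min(r-i=3, Z[1]=0)=0; Z[14]=0
i=15: min(r-i=2, Z[2]=2)=2; Z[15]=3 extend→box=[15,18)
i=16: min(r-i=2, Z[1]=0)=0; Z[16]=0
i=17: min(r-i=1, Z[2]=2)=1; Z[17]=1
i=18: i≥r, start 0; Z[18]=1 extend→box=[18,19)
i=19: i≥r, start 0; Z[19]=2 extend→box=[19,21)
i=20: min(r-i=1, Z[1]=0)=0; Z[20]=0
i=21: i≥r, start 0; Z[21]=0
i=22: i≥r, start 0; Z[22]=1 extend→box=[22,23)
i=23: i≥r, start 0; Z[23]=1 extend→box=[23,24)
i=24: i≥r, start 0; Z[24]=1 extend→box=[24,25)
i=25: i≥r, start 0; Z[25]=3 extend→box=[25,28)
i=26: min(r-i=2, Z[1]=0)=0; Z[26]=0
i=27: min(r-i=1, Z[2]=2)=1; Z[27]=1
i=28: i≥r, start 0; Z[28]=2 extend→box=[28,30)
i=29: min(r-i=1, Z[1]=0)=0; Z[29]=0
i=30: i≥r, start 0; Z[30]=0
i=31: i≥r, start 0; Z[31]=3 extend→box=[31,34)
i=32: min(r-i=2, Z[1]=0)=0; Z[32]=0
i=33: min(r-i=1, Z[2]=2)=1; Z[33]=1
i=34: i≥r, start 0; Z[34]=1 extend→box=[34,35)
i=35: i≥r, start 0; Z[35]=3 extend→box=[35,38)
i=36: min(r-i=2, Z[1]=0)=0; Z[36]=0
i=37: min(r-i=1, Z[2]=2)=1; Z[37]=1
i=38: i≥r, start 0; Z[38]=1 extend→box=[38,39)
i=39: i≥r, start 0; Z[39]=1 extend→box=[39,40)

[40, 0, 2, 0, 0, 0, 0, 2, 0, 0, 0, 4, 0, 4, 0, 3, 0, 1, 1, 2, 0, 0, 1, 1, 1, 3, 0, 1, 2, 0, 0, 3, 0, 1, 1, 3, 0, 1, 1, 1]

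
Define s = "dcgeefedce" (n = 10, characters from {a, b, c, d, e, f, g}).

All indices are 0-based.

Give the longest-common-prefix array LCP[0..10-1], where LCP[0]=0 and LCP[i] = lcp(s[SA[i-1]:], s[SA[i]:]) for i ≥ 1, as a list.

[0, 1, 0, 2, 0, 1, 1, 1, 0, 0]

rank | idx | suffix
   0 |   8 | ce
   1 |   1 | cgeefedce
   2 |   7 | dce
   3 |   0 | dcgeefedce
   4 |   9 | e
   5 |   6 | edce
   6 |   3 | eefedce
   7 |   4 | efedce
   8 |   5 | fedce
   9 |   2 | geefedce

SA = [8, 1, 7, 0, 9, 6, 3, 4, 5, 2]
[i] adj suffixes → lcp
  [1] 8/1 → 1 ('c')
  [2] 1/7 → 0 ('')
  [3] 7/0 → 2 ('dc')
  [4] 0/9 → 0 ('')
  [5] 9/6 → 1 ('e')
  [6] 6/3 → 1 ('e')
  [7] 3/4 → 1 ('e')
  [8] 4/5 → 0 ('')
  [9] 5/2 → 0 ('')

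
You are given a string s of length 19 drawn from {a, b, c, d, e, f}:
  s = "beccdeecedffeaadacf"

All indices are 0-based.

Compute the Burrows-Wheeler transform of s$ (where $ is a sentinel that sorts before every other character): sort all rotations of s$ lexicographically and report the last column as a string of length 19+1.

rank  rotation              last
    0  $beccdeecedffeaadacf  f
    1  aadacf$beccdeecedffe  e
    2  acf$beccdeecedffeaad  d
    3  adacf$beccdeecedffea  a
    4  beccdeecedffeaadacf$  $
    5  ccdeecedffeaadacf$be  e
    6  cdeecedffeaadacf$bec  c
    7  cedffeaadacf$beccdee  e
    8  cf$beccdeecedffeaada  a
    9  dacf$beccdeecedffeaa  a
   10  deecedffeaadacf$becc  c
   11  dffeaadacf$beccdeece  e
   12  eaadacf$beccdeecedff  f
   13  eccdeecedffeaadacf$b  b
   14  ecedffeaadacf$beccde  e
   15  edffeaadacf$beccdeec  c
   16  eecedffeaadacf$beccd  d
   17  f$beccdeecedffeaadac  c
   18  feaadacf$beccdeecedf  f
   19  ffeaadacf$beccdeeced  d

feda$eceaacefbecdcfd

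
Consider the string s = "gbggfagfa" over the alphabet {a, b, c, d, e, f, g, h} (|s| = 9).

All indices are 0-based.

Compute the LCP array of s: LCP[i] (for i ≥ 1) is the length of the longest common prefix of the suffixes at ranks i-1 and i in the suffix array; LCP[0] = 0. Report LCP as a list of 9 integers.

[0, 1, 0, 0, 2, 0, 1, 3, 1]

rank | idx | suffix
   0 |   8 | a
   1 |   5 | agfa
   2 |   1 | bggfagfa
   3 |   7 | fa
   4 |   4 | fagfa
   5 |   0 | gbggfagfa
   6 |   6 | gfa
   7 |   3 | gfagfa
   8 |   2 | ggfagfa

SA = [8, 5, 1, 7, 4, 0, 6, 3, 2]
[i] adj suffixes → lcp
  [1] 8/5 → 1 ('a')
  [2] 5/1 → 0 ('')
  [3] 1/7 → 0 ('')
  [4] 7/4 → 2 ('fa')
  [5] 4/0 → 0 ('')
  [6] 0/6 → 1 ('g')
  [7] 6/3 → 3 ('gfa')
  [8] 3/2 → 1 ('g')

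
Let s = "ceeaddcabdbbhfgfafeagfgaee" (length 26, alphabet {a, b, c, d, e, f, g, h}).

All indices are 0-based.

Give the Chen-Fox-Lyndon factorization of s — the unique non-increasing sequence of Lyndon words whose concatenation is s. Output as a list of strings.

["cee", "addc", "abdbbhfgfafeagfgaee"]

emit factor 1: 'cee' (i=0, period=3)
emit factor 2: 'addc' (i=3, period=4)
emit factor 3: 'abdbbhfgfafeagfgaee' (i=7, period=19)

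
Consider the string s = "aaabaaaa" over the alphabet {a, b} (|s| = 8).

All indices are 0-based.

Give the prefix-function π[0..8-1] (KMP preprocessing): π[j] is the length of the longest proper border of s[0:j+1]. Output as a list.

[0, 1, 2, 0, 1, 2, 3, 3]

π[0] = 0
j=1 s[j]='a': π[1]=1 (border 'a')
j=2 s[j]='a': π[2]=2 (border 'aa')
j=3 s[j]='b': k: 2→1→0; π[3]=0 (border '')
j=4 s[j]='a': π[4]=1 (border 'a')
j=5 s[j]='a': π[5]=2 (border 'aa')
j=6 s[j]='a': π[6]=3 (border 'aaa')
j=7 s[j]='a': k: 3→2; π[7]=3 (border 'aaa')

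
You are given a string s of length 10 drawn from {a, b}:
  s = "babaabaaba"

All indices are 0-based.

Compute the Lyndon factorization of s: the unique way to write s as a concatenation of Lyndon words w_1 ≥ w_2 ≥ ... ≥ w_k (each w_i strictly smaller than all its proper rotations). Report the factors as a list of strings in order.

emit factor 1: 'b' (i=0, period=1)
emit factor 2: 'ab' (i=1, period=2)
emit factor 3: 'aab' (i=3, period=3)
emit factor 4: 'aab' (i=6, period=3)
emit factor 5: 'a' (i=9, period=1)

["b", "ab", "aab", "aab", "a"]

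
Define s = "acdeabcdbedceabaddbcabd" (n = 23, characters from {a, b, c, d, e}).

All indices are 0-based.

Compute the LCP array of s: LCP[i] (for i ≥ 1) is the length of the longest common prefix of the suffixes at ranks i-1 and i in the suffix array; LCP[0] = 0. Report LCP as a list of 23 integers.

rank→(start, suffix):
  0 → (13, 'abaddbcabd')
  1 → (4, 'abcdbedceabaddbcabd')
  2 → (20, 'abd')
  3 → (0, 'acdeabcdbedceabaddbcabd')
  4 → (15, 'addbcabd')
  5 → (14, 'baddbcabd')
  6 → (18, 'bcabd')
  7 → (5, 'bcdbedceabaddbcabd')
  8 → (21, 'bd')
  9 → (8, 'bedceabaddbcabd')
  10 → (19, 'cabd')
  11 → (6, 'cdbedceabaddbcabd')
  12 → (1, 'cdeabcdbedceabaddbcabd')
  13 → (11, 'ceabaddbcabd')
  14 → (22, 'd')
  15 → (17, 'dbcabd')
  16 → (7, 'dbedceabaddbcabd')
  17 → (10, 'dceabaddbcabd')
  18 → (16, 'ddbcabd')
  19 → (2, 'deabcdbedceabaddbcabd')
  20 → (12, 'eabaddbcabd')
  21 → (3, 'eabcdbedceabaddbcabd')
  22 → (9, 'edceabaddbcabd')

SA = [13, 4, 20, 0, 15, 14, 18, 5, 21, 8, 19, 6, 1, 11, 22, 17, 7, 10, 16, 2, 12, 3, 9]
rank  pair      lcp
   1  s[13:],s[4:]  2  'ab'
   2  s[4:],s[20:]  2  'ab'
   3  s[20:],s[0:]  1  'a'
   4  s[0:],s[15:]  1  'a'
   5  s[15:],s[14:]  0  ''
   6  s[14:],s[18:]  1  'b'
   7  s[18:],s[5:]  2  'bc'
   8  s[5:],s[21:]  1  'b'
   9  s[21:],s[8:]  1  'b'
  10  s[8:],s[19:]  0  ''
  11  s[19:],s[6:]  1  'c'
  12  s[6:],s[1:]  2  'cd'
  13  s[1:],s[11:]  1  'c'
  14  s[11:],s[22:]  0  ''
  15  s[22:],s[17:]  1  'd'
  16  s[17:],s[7:]  2  'db'
  17  s[7:],s[10:]  1  'd'
  18  s[10:],s[16:]  1  'd'
  19  s[16:],s[2:]  1  'd'
  20  s[2:],s[12:]  0  ''
  21  s[12:],s[3:]  3  'eab'
  22  s[3:],s[9:]  1  'e'

[0, 2, 2, 1, 1, 0, 1, 2, 1, 1, 0, 1, 2, 1, 0, 1, 2, 1, 1, 1, 0, 3, 1]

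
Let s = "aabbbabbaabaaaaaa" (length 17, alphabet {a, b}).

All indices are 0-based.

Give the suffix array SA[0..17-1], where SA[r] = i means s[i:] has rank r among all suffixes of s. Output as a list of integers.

sorted suffixes:
  #0 SA[0]=16  'a'
  #1 SA[1]=15  'aa'
  #2 SA[2]=14  'aaa'
  #3 SA[3]=13  'aaaa'
  #4 SA[4]=12  'aaaaa'
  #5 SA[5]=11  'aaaaaa'
  #6 SA[6]=8  'aabaaaaaa'
  #7 SA[7]=0  'aabbbabbaabaaaaaa'
  #8 SA[8]=9  'abaaaaaa'
  #9 SA[9]=5  'abbaabaaaaaa'
  #10 SA[10]=1  'abbbabbaabaaaaaa'
  #11 SA[11]=10  'baaaaaa'
  #12 SA[12]=7  'baabaaaaaa'
  #13 SA[13]=4  'babbaabaaaaaa'
  #14 SA[14]=6  'bbaabaaaaaa'
  #15 SA[15]=3  'bbabbaabaaaaaa'
  #16 SA[16]=2  'bbbabbaabaaaaaa'

[16, 15, 14, 13, 12, 11, 8, 0, 9, 5, 1, 10, 7, 4, 6, 3, 2]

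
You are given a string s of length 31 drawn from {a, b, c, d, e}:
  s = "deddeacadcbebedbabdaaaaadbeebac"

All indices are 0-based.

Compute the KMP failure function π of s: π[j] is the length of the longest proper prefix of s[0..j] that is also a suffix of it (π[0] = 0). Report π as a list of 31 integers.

[0, 0, 1, 1, 2, 0, 0, 0, 1, 0, 0, 0, 0, 0, 1, 0, 0, 0, 1, 0, 0, 0, 0, 0, 1, 0, 0, 0, 0, 0, 0]

π[0] = 0
j=1 s[j]='e': π[1]=0 (border '')
j=2 s[j]='d': π[2]=1 (border 'd')
j=3 s[j]='d': k: 1→0; π[3]=1 (border 'd')
j=4 s[j]='e': π[4]=2 (border 'de')
j=5 s[j]='a': k: 2→0; π[5]=0 (border '')
j=6 s[j]='c': π[6]=0 (border '')
j=7 s[j]='a': π[7]=0 (border '')
j=8 s[j]='d': π[8]=1 (border 'd')
j=9 s[j]='c': k: 1→0; π[9]=0 (border '')
j=10 s[j]='b': π[10]=0 (border '')
j=11 s[j]='e': π[11]=0 (border '')
j=12 s[j]='b': π[12]=0 (border '')
j=13 s[j]='e': π[13]=0 (border '')
j=14 s[j]='d': π[14]=1 (border 'd')
j=15 s[j]='b': k: 1→0; π[15]=0 (border '')
j=16 s[j]='a': π[16]=0 (border '')
j=17 s[j]='b': π[17]=0 (border '')
j=18 s[j]='d': π[18]=1 (border 'd')
j=19 s[j]='a': k: 1→0; π[19]=0 (border '')
j=20 s[j]='a': π[20]=0 (border '')
j=21 s[j]='a': π[21]=0 (border '')
j=22 s[j]='a': π[22]=0 (border '')
j=23 s[j]='a': π[23]=0 (border '')
j=24 s[j]='d': π[24]=1 (border 'd')
j=25 s[j]='b': k: 1→0; π[25]=0 (border '')
j=26 s[j]='e': π[26]=0 (border '')
j=27 s[j]='e': π[27]=0 (border '')
j=28 s[j]='b': π[28]=0 (border '')
j=29 s[j]='a': π[29]=0 (border '')
j=30 s[j]='c': π[30]=0 (border '')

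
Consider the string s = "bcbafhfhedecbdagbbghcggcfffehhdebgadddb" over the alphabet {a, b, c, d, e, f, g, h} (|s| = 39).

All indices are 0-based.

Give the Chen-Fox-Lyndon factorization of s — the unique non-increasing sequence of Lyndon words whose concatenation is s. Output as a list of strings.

["bc", "b", "afhfhedecbdagbbghcggcfffehhdebg", "adddb"]

emit factor 1: 'bc' (i=0, period=2)
emit factor 2: 'b' (i=2, period=1)
emit factor 3: 'afhfhedecbdagbbghcggcfffehhdebg' (i=3, period=31)
emit factor 4: 'adddb' (i=34, period=5)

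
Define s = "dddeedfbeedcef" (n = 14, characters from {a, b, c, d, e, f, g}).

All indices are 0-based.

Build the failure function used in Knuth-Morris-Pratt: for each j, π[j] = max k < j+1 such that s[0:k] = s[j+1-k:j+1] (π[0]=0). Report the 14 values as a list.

π[0] = 0
j=1 s[j]='d': π[1]=1 (border 'd')
j=2 s[j]='d': π[2]=2 (border 'dd')
j=3 s[j]='e': k: 2→1→0; π[3]=0 (border '')
j=4 s[j]='e': π[4]=0 (border '')
j=5 s[j]='d': π[5]=1 (border 'd')
j=6 s[j]='f': k: 1→0; π[6]=0 (border '')
j=7 s[j]='b': π[7]=0 (border '')
j=8 s[j]='e': π[8]=0 (border '')
j=9 s[j]='e': π[9]=0 (border '')
j=10 s[j]='d': π[10]=1 (border 'd')
j=11 s[j]='c': k: 1→0; π[11]=0 (border '')
j=12 s[j]='e': π[12]=0 (border '')
j=13 s[j]='f': π[13]=0 (border '')

[0, 1, 2, 0, 0, 1, 0, 0, 0, 0, 1, 0, 0, 0]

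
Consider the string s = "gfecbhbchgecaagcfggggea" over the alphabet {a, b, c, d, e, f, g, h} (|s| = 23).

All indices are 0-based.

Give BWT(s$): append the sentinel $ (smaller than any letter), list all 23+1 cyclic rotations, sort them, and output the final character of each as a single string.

rank  rotation                  last
    0  $gfecbhbchgecaagcfggggea  a
    1  a$gfecbhbchgecaagcfgggge  e
    2  aagcfggggea$gfecbhbchgec  c
    3  agcfggggea$gfecbhbchgeca  a
    4  bchgecaagcfggggea$gfecbh  h
    5  bhbchgecaagcfggggea$gfec  c
    6  caagcfggggea$gfecbhbchge  e
    7  cbhbchgecaagcfggggea$gfe  e
    8  cfggggea$gfecbhbchgecaag  g
    9  chgecaagcfggggea$gfecbhb  b
   10  ea$gfecbhbchgecaagcfgggg  g
   11  ecaagcfggggea$gfecbhbchg  g
   12  ecbhbchgecaagcfggggea$gf  f
   13  fecbhbchgecaagcfggggea$g  g
   14  fggggea$gfecbhbchgecaagc  c
   15  gcfggggea$gfecbhbchgecaa  a
   16  gea$gfecbhbchgecaagcfggg  g
   17  gecaagcfggggea$gfecbhbch  h
   18  gfecbhbchgecaagcfggggea$  $
   19  ggea$gfecbhbchgecaagcfgg  g
   20  gggea$gfecbhbchgecaagcfg  g
   21  ggggea$gfecbhbchgecaagcf  f
   22  hbchgecaagcfggggea$gfecb  b
   23  hgecaagcfggggea$gfecbhbc  c

aecahceegbggfgcagh$ggfbc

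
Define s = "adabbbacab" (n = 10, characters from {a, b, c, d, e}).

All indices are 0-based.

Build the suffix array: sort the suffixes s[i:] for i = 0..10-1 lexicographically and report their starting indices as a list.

[8, 2, 6, 0, 9, 5, 4, 3, 7, 1]

rank | idx | suffix
   0 |   8 | ab
   1 |   2 | abbbacab
   2 |   6 | acab
   3 |   0 | adabbbacab
   4 |   9 | b
   5 |   5 | bacab
   6 |   4 | bbacab
   7 |   3 | bbbacab
   8 |   7 | cab
   9 |   1 | dabbbacab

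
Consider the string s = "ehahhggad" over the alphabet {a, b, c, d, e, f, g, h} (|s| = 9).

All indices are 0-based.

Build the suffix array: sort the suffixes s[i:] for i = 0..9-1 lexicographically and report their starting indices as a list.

[7, 2, 8, 0, 6, 5, 1, 4, 3]

sorted suffixes:
  #0 SA[0]=7  'ad'
  #1 SA[1]=2  'ahhggad'
  #2 SA[2]=8  'd'
  #3 SA[3]=0  'ehahhggad'
  #4 SA[4]=6  'gad'
  #5 SA[5]=5  'ggad'
  #6 SA[6]=1  'hahhggad'
  #7 SA[7]=4  'hggad'
  #8 SA[8]=3  'hhggad'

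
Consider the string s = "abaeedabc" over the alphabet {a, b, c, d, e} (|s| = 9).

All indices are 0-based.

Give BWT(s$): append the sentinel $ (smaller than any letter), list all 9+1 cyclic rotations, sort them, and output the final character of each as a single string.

rank  rotation    last
    0  $abaeedabc  c
    1  abaeedabc$  $
    2  abc$abaeed  d
    3  aeedabc$ab  b
    4  baeedabc$a  a
    5  bc$abaeeda  a
    6  c$abaeedab  b
    7  dabc$abaee  e
    8  edabc$abae  e
    9  eedabc$aba  a

c$dbaabeea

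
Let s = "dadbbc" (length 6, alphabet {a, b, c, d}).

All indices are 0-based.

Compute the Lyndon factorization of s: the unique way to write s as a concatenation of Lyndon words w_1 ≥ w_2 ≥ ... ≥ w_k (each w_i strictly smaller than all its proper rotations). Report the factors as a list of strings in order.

emit factor 1: 'd' (i=0, period=1)
emit factor 2: 'adbbc' (i=1, period=5)

["d", "adbbc"]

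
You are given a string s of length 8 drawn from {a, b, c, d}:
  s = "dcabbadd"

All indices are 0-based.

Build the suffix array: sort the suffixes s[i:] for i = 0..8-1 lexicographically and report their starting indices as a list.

rank | idx | suffix
   0 |   2 | abbadd
   1 |   5 | add
   2 |   4 | badd
   3 |   3 | bbadd
   4 |   1 | cabbadd
   5 |   7 | d
   6 |   0 | dcabbadd
   7 |   6 | dd

[2, 5, 4, 3, 1, 7, 0, 6]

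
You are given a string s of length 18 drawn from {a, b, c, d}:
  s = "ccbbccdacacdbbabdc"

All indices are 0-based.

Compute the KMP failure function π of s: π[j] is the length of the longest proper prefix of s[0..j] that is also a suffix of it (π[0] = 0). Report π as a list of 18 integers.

[0, 1, 0, 0, 1, 2, 0, 0, 1, 0, 1, 0, 0, 0, 0, 0, 0, 1]

π[0] = 0
j=1 s[j]='c': π[1]=1 (border 'c')
j=2 s[j]='b': k: 1→0; π[2]=0 (border '')
j=3 s[j]='b': π[3]=0 (border '')
j=4 s[j]='c': π[4]=1 (border 'c')
j=5 s[j]='c': π[5]=2 (border 'cc')
j=6 s[j]='d': k: 2→1→0; π[6]=0 (border '')
j=7 s[j]='a': π[7]=0 (border '')
j=8 s[j]='c': π[8]=1 (border 'c')
j=9 s[j]='a': k: 1→0; π[9]=0 (border '')
j=10 s[j]='c': π[10]=1 (border 'c')
j=11 s[j]='d': k: 1→0; π[11]=0 (border '')
j=12 s[j]='b': π[12]=0 (border '')
j=13 s[j]='b': π[13]=0 (border '')
j=14 s[j]='a': π[14]=0 (border '')
j=15 s[j]='b': π[15]=0 (border '')
j=16 s[j]='d': π[16]=0 (border '')
j=17 s[j]='c': π[17]=1 (border 'c')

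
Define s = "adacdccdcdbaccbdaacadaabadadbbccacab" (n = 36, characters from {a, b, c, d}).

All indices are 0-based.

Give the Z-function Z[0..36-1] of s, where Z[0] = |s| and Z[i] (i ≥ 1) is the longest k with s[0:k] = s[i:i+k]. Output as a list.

[36, 0, 1, 0, 0, 0, 0, 0, 0, 0, 0, 1, 0, 0, 0, 0, 1, 1, 0, 3, 0, 1, 1, 0, 3, 0, 2, 0, 0, 0, 0, 0, 1, 0, 1, 0]

Z[0]=36
i=1: i≥r, start 0; Z[1]=0
i=2: i≥r, start 0; Z[2]=1 grow→box=[2,3)
i=3: i≥r, start 0; Z[3]=0
i=4: i≥r, start 0; Z[4]=0
i=5: i≥r, start 0; Z[5]=0
i=6: i≥r, start 0; Z[6]=0
i=7: i≥r, start 0; Z[7]=0
i=8: i≥r, start 0; Z[8]=0
i=9: i≥r, start 0; Z[9]=0
i=10: i≥r, start 0; Z[10]=0
i=11: i≥r, start 0; Z[11]=1 grow→box=[11,12)
i=12: i≥r, start 0; Z[12]=0
i=13: i≥r, start 0; Z[13]=0
i=14: i≥r, start 0; Z[14]=0
i=15: i≥r, start 0; Z[15]=0
i=16: i≥r, start 0; Z[16]=1 grow→box=[16,17)
i=17: i≥r, start 0; Z[17]=1 grow→box=[17,18)
i=18: i≥r, start 0; Z[18]=0
i=19: i≥r, start 0; Z[19]=3 grow→box=[19,22)
i=20: min(r-i=2, Z[1]=0)=0; Z[20]=0
i=21: min(r-i=1, Z[2]=1)=1; Z[21]=1
i=22: i≥r, start 0; Z[22]=1 grow→box=[22,23)
i=23: i≥r, start 0; Z[23]=0
i=24: i≥r, start 0; Z[24]=3 grow→box=[24,27)
i=25: min(r-i=2, Z[1]=0)=0; Z[25]=0
i=26: min(r-i=1, Z[2]=1)=1; Z[26]=2 grow→box=[26,28)
i=27: min(r-i=1, Z[1]=0)=0; Z[27]=0
i=28: i≥r, start 0; Z[28]=0
i=29: i≥r, start 0; Z[29]=0
i=30: i≥r, start 0; Z[30]=0
i=31: i≥r, start 0; Z[31]=0
i=32: i≥r, start 0; Z[32]=1 grow→box=[32,33)
i=33: i≥r, start 0; Z[33]=0
i=34: i≥r, start 0; Z[34]=1 grow→box=[34,35)
i=35: i≥r, start 0; Z[35]=0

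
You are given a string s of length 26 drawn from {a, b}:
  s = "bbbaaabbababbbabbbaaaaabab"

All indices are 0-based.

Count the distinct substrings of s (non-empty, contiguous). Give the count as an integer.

rank→(start, suffix):
  0 → (18, 'aaaaabab')
  1 → (19, 'aaaabab')
  2 → (20, 'aaabab')
  3 → (3, 'aaabbababbbabbbaaaaabab')
  4 → (21, 'aabab')
  5 → (4, 'aabbababbbabbbaaaaabab')
  6 → (24, 'ab')
  7 → (22, 'abab')
  8 → (8, 'ababbbabbbaaaaabab')
  9 → (5, 'abbababbbabbbaaaaabab')
  10 → (14, 'abbbaaaaabab')
  11 → (10, 'abbbabbbaaaaabab')
  12 → (25, 'b')
  13 → (17, 'baaaaabab')
  14 → (2, 'baaabbababbbabbbaaaaabab')
  15 → (23, 'bab')
  16 → (7, 'bababbbabbbaaaaabab')
  17 → (13, 'babbbaaaaabab')
  18 → (9, 'babbbabbbaaaaabab')
  19 → (16, 'bbaaaaabab')
  20 → (1, 'bbaaabbababbbabbbaaaaabab')
  21 → (6, 'bbababbbabbbaaaaabab')
  22 → (12, 'bbabbbaaaaabab')
  23 → (15, 'bbbaaaaabab')
  24 → (0, 'bbbaaabbababbbabbbaaaaabab')
  25 → (11, 'bbbabbbaaaaabab')

SA = [18, 19, 20, 3, 21, 4, 24, 22, 8, 5, 14, 10, 25, 17, 2, 23, 7, 13, 9, 16, 1, 6, 12, 15, 0, 11]
[i] adj suffixes → lcp
  [1] 18/19 → 4 ('aaaa')
  [2] 19/20 → 3 ('aaa')
  [3] 20/3 → 4 ('aaab')
  [4] 3/21 → 2 ('aa')
  [5] 21/4 → 3 ('aab')
  [6] 4/24 → 1 ('a')
  [7] 24/22 → 2 ('ab')
  [8] 22/8 → 4 ('abab')
  [9] 8/5 → 2 ('ab')
  [10] 5/14 → 3 ('abb')
  [11] 14/10 → 5 ('abbba')
  [12] 10/25 → 0 ('')
  [13] 25/17 → 1 ('b')
  [14] 17/2 → 4 ('baaa')
  [15] 2/23 → 2 ('ba')
  [16] 23/7 → 3 ('bab')
  [17] 7/13 → 3 ('bab')
  [18] 13/9 → 6 ('babbba')
  [19] 9/16 → 1 ('b')
  [20] 16/1 → 5 ('bbaaa')
  [21] 1/6 → 3 ('bba')
  [22] 6/12 → 4 ('bbab')
  [23] 12/15 → 2 ('bb')
  [24] 15/0 → 6 ('bbbaaa')
  [25] 0/11 → 4 ('bbba')

n(n+1)/2 = 26·27/2 = 351
Σ LCP = 0 + 4 + 3 + 4 + 2 + 3 + 1 + 2 + 4 + 2 + 3 + 5 + 0 + 1 + 4 + 2 + 3 + 3 + 6 + 1 + 5 + 3 + 4 + 2 + 6 + 4 = 77
distinct = 351 − 77 = 274

274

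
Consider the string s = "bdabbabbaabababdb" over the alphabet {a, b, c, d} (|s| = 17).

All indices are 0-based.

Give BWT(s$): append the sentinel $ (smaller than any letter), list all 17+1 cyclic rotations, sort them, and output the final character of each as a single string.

rank  rotation            last
    0  $bdabbabbaabababdb  b
    1  aabababdb$bdabbabb  b
    2  abababdb$bdabbabba  a
    3  ababdb$bdabbabbaab  b
    4  abbaabababdb$bdabb  b
    5  abbabbaabababdb$bd  d
    6  abdb$bdabbabbaabab  b
    7  b$bdabbabbaabababd  d
    8  baabababdb$bdabbab  b
    9  bababdb$bdabbabbaa  a
   10  babbaabababdb$bdab  b
   11  babdb$bdabbabbaaba  a
   12  bbaabababdb$bdabba  a
   13  bbabbaabababdb$bda  a
   14  bdabbabbaabababdb$  $
   15  bdb$bdabbabbaababa  a
   16  dabbabbaabababdb$b  b
   17  db$bdabbabbaababab  b

bbabbdbdbabaaa$abb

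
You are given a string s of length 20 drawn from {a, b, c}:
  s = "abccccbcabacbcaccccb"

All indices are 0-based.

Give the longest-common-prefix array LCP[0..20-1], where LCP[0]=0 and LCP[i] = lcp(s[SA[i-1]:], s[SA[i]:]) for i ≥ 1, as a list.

[0, 2, 1, 2, 0, 1, 1, 3, 2, 0, 2, 1, 2, 4, 1, 3, 2, 4, 3, 5]

rank→(start, suffix):
  0 → (8, 'abacbcaccccb')
  1 → (0, 'abccccbcabacbcaccccb')
  2 → (10, 'acbcaccccb')
  3 → (14, 'accccb')
  4 → (19, 'b')
  5 → (9, 'bacbcaccccb')
  6 → (6, 'bcabacbcaccccb')
  7 → (12, 'bcaccccb')
  8 → (1, 'bccccbcabacbcaccccb')
  9 → (7, 'cabacbcaccccb')
  10 → (13, 'caccccb')
  11 → (18, 'cb')
  12 → (5, 'cbcabacbcaccccb')
  13 → (11, 'cbcaccccb')
  14 → (17, 'ccb')
  15 → (4, 'ccbcabacbcaccccb')
  16 → (16, 'cccb')
  17 → (3, 'cccbcabacbcaccccb')
  18 → (15, 'ccccb')
  19 → (2, 'ccccbcabacbcaccccb')

SA = [8, 0, 10, 14, 19, 9, 6, 12, 1, 7, 13, 18, 5, 11, 17, 4, 16, 3, 15, 2]
i: (SA[i-1],SA[i]) lcp shared
  1: (8,0) 2 'ab'
  2: (0,10) 1 'a'
  3: (10,14) 2 'ac'
  4: (14,19) 0 ''
  5: (19,9) 1 'b'
  6: (9,6) 1 'b'
  7: (6,12) 3 'bca'
  8: (12,1) 2 'bc'
  9: (1,7) 0 ''
  10: (7,13) 2 'ca'
  11: (13,18) 1 'c'
  12: (18,5) 2 'cb'
  13: (5,11) 4 'cbca'
  14: (11,17) 1 'c'
  15: (17,4) 3 'ccb'
  16: (4,16) 2 'cc'
  17: (16,3) 4 'cccb'
  18: (3,15) 3 'ccc'
  19: (15,2) 5 'ccccb'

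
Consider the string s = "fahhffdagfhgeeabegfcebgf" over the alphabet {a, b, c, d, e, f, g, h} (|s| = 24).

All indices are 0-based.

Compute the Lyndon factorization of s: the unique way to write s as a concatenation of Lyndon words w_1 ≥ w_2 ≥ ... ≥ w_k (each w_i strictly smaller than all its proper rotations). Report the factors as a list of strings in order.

emit factor 1: 'f' (i=0, period=1)
emit factor 2: 'ahhffd' (i=1, period=6)
emit factor 3: 'agfhgee' (i=7, period=7)
emit factor 4: 'abegfcebgf' (i=14, period=10)

["f", "ahhffd", "agfhgee", "abegfcebgf"]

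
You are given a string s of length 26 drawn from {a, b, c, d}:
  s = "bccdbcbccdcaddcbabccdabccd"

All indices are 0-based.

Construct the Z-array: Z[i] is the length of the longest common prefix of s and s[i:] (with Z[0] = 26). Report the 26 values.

[26, 0, 0, 0, 2, 0, 4, 0, 0, 0, 0, 0, 0, 0, 0, 1, 0, 4, 0, 0, 0, 0, 4, 0, 0, 0]

Z[0]=26
i=1: i≥r, start 0; Z[1]=0
i=2: i≥r, start 0; Z[2]=0
i=3: i≥r, start 0; Z[3]=0
i=4: i≥r, start 0; Z[4]=2 grow→box=[4,6)
i=5: min(r-i=1, Z[1]=0)=0; Z[5]=0
i=6: i≥r, start 0; Z[6]=4 grow→box=[6,10)
i=7: min(r-i=3, Z[1]=0)=0; Z[7]=0
i=8: min(r-i=2, Z[2]=0)=0; Z[8]=0
i=9: min(r-i=1, Z[3]=0)=0; Z[9]=0
i=10: i≥r, start 0; Z[10]=0
i=11: i≥r, start 0; Z[11]=0
i=12: i≥r, start 0; Z[12]=0
i=13: i≥r, start 0; Z[13]=0
i=14: i≥r, start 0; Z[14]=0
i=15: i≥r, start 0; Z[15]=1 grow→box=[15,16)
i=16: i≥r, start 0; Z[16]=0
i=17: i≥r, start 0; Z[17]=4 grow→box=[17,21)
i=18: min(r-i=3, Z[1]=0)=0; Z[18]=0
i=19: min(r-i=2, Z[2]=0)=0; Z[19]=0
i=20: min(r-i=1, Z[3]=0)=0; Z[20]=0
i=21: i≥r, start 0; Z[21]=0
i=22: i≥r, start 0; Z[22]=4 grow→box=[22,26)
i=23: min(r-i=3, Z[1]=0)=0; Z[23]=0
i=24: min(r-i=2, Z[2]=0)=0; Z[24]=0
i=25: min(r-i=1, Z[3]=0)=0; Z[25]=0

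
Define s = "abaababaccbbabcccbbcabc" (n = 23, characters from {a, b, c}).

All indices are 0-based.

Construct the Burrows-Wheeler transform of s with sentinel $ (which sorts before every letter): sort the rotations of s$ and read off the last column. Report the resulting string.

cb$abcbbaabaccababbccacb

rank  rotation                  last
    0  $abaababaccbbabcccbbcabc  c
    1  aababaccbbabcccbbcabc$ab  b
    2  abaababaccbbabcccbbcabc$  $
    3  ababaccbbabcccbbcabc$aba  a
    4  abaccbbabcccbbcabc$abaab  b
    5  abc$abaababaccbbabcccbbc  c
    6  abcccbbcabc$abaababaccbb  b
    7  accbbabcccbbcabc$abaabab  b
    8  baababaccbbabcccbbcabc$a  a
    9  babaccbbabcccbbcabc$abaa  a
   10  babcccbbcabc$abaababaccb  b
   11  baccbbabcccbbcabc$abaaba  a
   12  bbabcccbbcabc$abaababacc  c
   13  bbcabc$abaababaccbbabccc  c
   14  bc$abaababaccbbabcccbbca  a
   15  bcabc$abaababaccbbabcccb  b
   16  bcccbbcabc$abaababaccbba  a
   17  c$abaababaccbbabcccbbcab  b
   18  cabc$abaababaccbbabcccbb  b
   19  cbbabcccbbcabc$abaababac  c
   20  cbbcabc$abaababaccbbabcc  c
   21  ccbbabcccbbcabc$abaababa  a
   22  ccbbcabc$abaababaccbbabc  c
   23  cccbbcabc$abaababaccbbab  b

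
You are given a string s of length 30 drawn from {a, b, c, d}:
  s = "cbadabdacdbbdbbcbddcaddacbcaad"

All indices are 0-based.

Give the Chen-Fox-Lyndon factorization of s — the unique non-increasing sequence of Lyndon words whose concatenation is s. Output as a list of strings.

emit factor 1: 'c' (i=0, period=1)
emit factor 2: 'b' (i=1, period=1)
emit factor 3: 'ad' (i=2, period=2)
emit factor 4: 'abdacdbbdbbcbddcaddacbc' (i=4, period=23)
emit factor 5: 'aad' (i=27, period=3)

["c", "b", "ad", "abdacdbbdbbcbddcaddacbc", "aad"]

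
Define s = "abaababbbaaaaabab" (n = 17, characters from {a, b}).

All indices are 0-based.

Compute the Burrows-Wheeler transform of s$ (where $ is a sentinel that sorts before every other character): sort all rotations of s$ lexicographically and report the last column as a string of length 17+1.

bbaaabb$aababaaaba

rank  rotation            last
    0  $abaababbbaaaaabab  b
    1  aaaaabab$abaababbb  b
    2  aaaabab$abaababbba  a
    3  aaabab$abaababbbaa  a
    4  aabab$abaababbbaaa  a
    5  aababbbaaaaabab$ab  b
    6  ab$abaababbbaaaaab  b
    7  abaababbbaaaaabab$  $
    8  abab$abaababbbaaaa  a
    9  ababbbaaaaabab$aba  a
   10  abbbaaaaabab$abaab  b
   11  b$abaababbbaaaaaba  a
   12  baaaaabab$abaababb  b
   13  baababbbaaaaabab$a  a
   14  bab$abaababbbaaaaa  a
   15  babbbaaaaabab$abaa  a
   16  bbaaaaabab$abaabab  b
   17  bbbaaaaabab$abaaba  a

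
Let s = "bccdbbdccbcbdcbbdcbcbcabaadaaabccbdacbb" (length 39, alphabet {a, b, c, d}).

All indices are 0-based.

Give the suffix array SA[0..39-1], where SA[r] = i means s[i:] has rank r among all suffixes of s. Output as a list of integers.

[27, 28, 24, 22, 29, 35, 25, 38, 23, 37, 14, 4, 20, 18, 9, 30, 0, 33, 11, 15, 5, 21, 36, 13, 19, 17, 8, 32, 10, 7, 31, 1, 2, 26, 34, 3, 12, 16, 6]

rank→(start, suffix):
  0 → (27, 'aaabccbdacbb')
  1 → (28, 'aabccbdacbb')
  2 → (24, 'aadaaabccbdacbb')
  3 → (22, 'abaadaaabccbdacbb')
  4 → (29, 'abccbdacbb')
  5 → (35, 'acbb')
  6 → (25, 'adaaabccbdacbb')
  7 → (38, 'b')
  8 → (23, 'baadaaabccbdacbb')
  9 → (37, 'bb')
  10 → (14, 'bbdcbcbcabaadaaabccbdacbb')
  11 → (4, 'bbdccbcbdcbbdcbcbcabaadaaabccbdacbb')
  12 → (20, 'bcabaadaaabccbdacbb')
  13 → (18, 'bcbcabaadaaabccbdacbb')
  14 → (9, 'bcbdcbbdcbcbcabaadaaabccbdacbb')
  15 → (30, 'bccbdacbb')
  16 → (0, 'bccdbbdccbcbdcbbdcbcbcabaadaaabccbdacbb')
  17 → (33, 'bdacbb')
  18 → (11, 'bdcbbdcbcbcabaadaaabccbdacbb')
  19 → (15, 'bdcbcbcabaadaaabccbdacbb')
  20 → (5, 'bdccbcbdcbbdcbcbcabaadaaabccbdacbb')
  21 → (21, 'cabaadaaabccbdacbb')
  22 → (36, 'cbb')
  23 → (13, 'cbbdcbcbcabaadaaabccbdacbb')
  24 → (19, 'cbcabaadaaabccbdacbb')
  25 → (17, 'cbcbcabaadaaabccbdacbb')
  26 → (8, 'cbcbdcbbdcbcbcabaadaaabccbdacbb')
  27 → (32, 'cbdacbb')
  28 → (10, 'cbdcbbdcbcbcabaadaaabccbdacbb')
  29 → (7, 'ccbcbdcbbdcbcbcabaadaaabccbdacbb')
  30 → (31, 'ccbdacbb')
  31 → (1, 'ccdbbdccbcbdcbbdcbcbcabaadaaabccbdacbb')
  32 → (2, 'cdbbdccbcbdcbbdcbcbcabaadaaabccbdacbb')
  33 → (26, 'daaabccbdacbb')
  34 → (34, 'dacbb')
  35 → (3, 'dbbdccbcbdcbbdcbcbcabaadaaabccbdacbb')
  36 → (12, 'dcbbdcbcbcabaadaaabccbdacbb')
  37 → (16, 'dcbcbcabaadaaabccbdacbb')
  38 → (6, 'dccbcbdcbbdcbcbcabaadaaabccbdacbb')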